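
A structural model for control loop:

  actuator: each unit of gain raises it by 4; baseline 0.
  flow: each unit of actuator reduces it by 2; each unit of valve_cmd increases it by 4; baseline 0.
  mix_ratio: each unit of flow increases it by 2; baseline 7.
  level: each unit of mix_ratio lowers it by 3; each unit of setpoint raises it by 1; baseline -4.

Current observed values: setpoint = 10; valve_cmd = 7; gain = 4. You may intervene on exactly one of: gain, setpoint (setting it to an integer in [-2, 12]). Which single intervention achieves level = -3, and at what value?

Intervening on gain: level = 48*gain - 183. Reaching -3 requires gain = 15/4, not an integer.
Intervening on setpoint: with other inputs at their observed values, level = setpoint - 1. Solving for -3 gives setpoint = -2, within [-2, 12].

set setpoint = -2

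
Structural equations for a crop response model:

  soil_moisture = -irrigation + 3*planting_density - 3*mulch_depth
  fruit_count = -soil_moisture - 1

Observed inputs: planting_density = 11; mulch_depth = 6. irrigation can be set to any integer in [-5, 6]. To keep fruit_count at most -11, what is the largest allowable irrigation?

Substituting into the soil_moisture equation gives soil_moisture = -irrigation + 15.
Substituting into the fruit_count equation gives fruit_count = irrigation - 16.
Require irrigation - 16 ≤ -11, so irrigation ≤ 5.
The largest integer in [-5, 6] satisfying this is 5.

irrigation = 5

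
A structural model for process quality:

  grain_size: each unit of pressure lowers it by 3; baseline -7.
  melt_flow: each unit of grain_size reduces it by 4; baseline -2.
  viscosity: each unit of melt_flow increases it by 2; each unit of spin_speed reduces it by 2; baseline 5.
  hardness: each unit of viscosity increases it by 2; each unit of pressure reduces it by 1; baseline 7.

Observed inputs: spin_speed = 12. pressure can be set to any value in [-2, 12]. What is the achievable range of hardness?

-21 to 637

Substituting into the melt_flow equation gives melt_flow = 12*pressure + 26.
Substituting into the viscosity equation gives viscosity = 24*pressure + 33.
Substituting into the hardness equation gives hardness = 47*pressure + 73.
Linear in pressure, so extremes are at the endpoints: pressure = -2 gives hardness = -21; pressure = 12 gives hardness = 637.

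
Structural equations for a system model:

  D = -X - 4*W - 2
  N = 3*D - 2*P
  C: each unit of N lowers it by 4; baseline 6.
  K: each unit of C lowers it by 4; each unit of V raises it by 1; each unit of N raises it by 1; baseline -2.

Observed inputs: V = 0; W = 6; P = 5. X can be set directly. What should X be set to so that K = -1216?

Substituting into the D equation gives D = -X - 26.
Substituting into the N equation gives N = -3*X - 88.
C becomes 12*X + 358.
K becomes -51*X - 1522.
Solve -51*X - 1522 = -1216: X = (-1216 + 1522) / -51 = -6.

X = -6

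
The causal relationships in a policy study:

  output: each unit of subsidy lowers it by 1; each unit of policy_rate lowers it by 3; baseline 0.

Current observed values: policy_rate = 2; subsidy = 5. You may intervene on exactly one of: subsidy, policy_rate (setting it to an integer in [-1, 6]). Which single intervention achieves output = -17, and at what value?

set policy_rate = 4

Intervening on subsidy: output = -subsidy - 6. Reaching -17 requires subsidy = 11, outside [-1, 6].
Intervening on policy_rate: with other inputs at their observed values, output = -3*policy_rate - 5. Solving for -17 gives policy_rate = 4, within [-1, 6].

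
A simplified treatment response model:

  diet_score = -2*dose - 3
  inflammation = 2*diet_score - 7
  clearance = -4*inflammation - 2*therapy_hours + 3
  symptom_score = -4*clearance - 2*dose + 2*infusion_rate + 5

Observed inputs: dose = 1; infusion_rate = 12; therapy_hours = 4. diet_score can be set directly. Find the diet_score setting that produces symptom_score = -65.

Intervening on diet_score fixes its value directly, overriding its dependence on dose.
Substituting into the clearance equation gives clearance = -8*diet_score + 23.
symptom_score becomes 32*diet_score - 65.
Solve 32*diet_score - 65 = -65: diet_score = (-65 + 65) / 32 = 0.

diet_score = 0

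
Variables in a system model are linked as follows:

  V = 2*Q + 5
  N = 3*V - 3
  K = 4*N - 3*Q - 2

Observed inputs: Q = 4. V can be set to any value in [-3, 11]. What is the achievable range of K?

-62 to 106

Intervening on V fixes its value directly, overriding its dependence on Q.
Substituting into the K equation gives K = 12*V - 26.
Linear in V, so extremes are at the endpoints: V = -3 gives K = -62; V = 11 gives K = 106.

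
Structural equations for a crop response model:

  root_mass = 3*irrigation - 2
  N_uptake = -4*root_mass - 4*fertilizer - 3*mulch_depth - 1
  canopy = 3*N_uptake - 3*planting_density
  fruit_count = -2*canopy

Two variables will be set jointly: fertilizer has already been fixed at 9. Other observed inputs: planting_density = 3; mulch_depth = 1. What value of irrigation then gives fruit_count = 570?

With fertilizer held at 9:
Substituting into the N_uptake equation gives N_uptake = -12*irrigation - 32.
Substituting into the canopy equation gives canopy = -36*irrigation - 105.
Substituting into the fruit_count equation gives fruit_count = 72*irrigation + 210.
Solve 72*irrigation + 210 = 570: irrigation = (570 - 210) / 72 = 5.

irrigation = 5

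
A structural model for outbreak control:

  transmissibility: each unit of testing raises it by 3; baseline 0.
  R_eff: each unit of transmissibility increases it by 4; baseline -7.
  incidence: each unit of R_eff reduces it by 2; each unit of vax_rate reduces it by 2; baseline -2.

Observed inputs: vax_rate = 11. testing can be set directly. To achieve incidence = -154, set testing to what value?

Substituting into the R_eff equation gives R_eff = 12*testing - 7.
Substituting into the incidence equation gives incidence = -24*testing - 10.
Solve -24*testing - 10 = -154: testing = (-154 + 10) / -24 = 6.

testing = 6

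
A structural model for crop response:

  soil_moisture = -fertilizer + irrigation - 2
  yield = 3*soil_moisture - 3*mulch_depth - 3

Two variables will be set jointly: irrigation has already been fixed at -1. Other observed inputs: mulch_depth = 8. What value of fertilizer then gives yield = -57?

fertilizer = 7

With irrigation held at -1:
Substituting into the soil_moisture equation gives soil_moisture = -fertilizer - 3.
This gives yield = -3*fertilizer - 36.
Solve -3*fertilizer - 36 = -57: fertilizer = (-57 + 36) / -3 = 7.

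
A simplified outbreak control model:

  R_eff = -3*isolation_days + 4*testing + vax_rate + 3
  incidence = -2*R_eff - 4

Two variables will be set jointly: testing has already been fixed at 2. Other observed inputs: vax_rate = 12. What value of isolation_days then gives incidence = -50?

With testing held at 2:
Substituting into the R_eff equation gives R_eff = -3*isolation_days + 23.
Substituting into the incidence equation gives incidence = 6*isolation_days - 50.
Solve 6*isolation_days - 50 = -50: isolation_days = (-50 + 50) / 6 = 0.

isolation_days = 0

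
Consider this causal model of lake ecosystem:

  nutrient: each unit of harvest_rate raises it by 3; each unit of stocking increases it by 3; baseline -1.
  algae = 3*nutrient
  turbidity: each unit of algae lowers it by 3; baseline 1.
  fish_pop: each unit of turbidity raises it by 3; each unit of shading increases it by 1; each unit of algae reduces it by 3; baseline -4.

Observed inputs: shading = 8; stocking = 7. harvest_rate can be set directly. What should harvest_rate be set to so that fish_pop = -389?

Substituting into the nutrient equation gives nutrient = 3*harvest_rate + 20.
This gives algae = 9*harvest_rate + 60.
turbidity becomes -27*harvest_rate - 179.
So fish_pop = -108*harvest_rate - 713.
Solve -108*harvest_rate - 713 = -389: harvest_rate = (-389 + 713) / -108 = -3.

harvest_rate = -3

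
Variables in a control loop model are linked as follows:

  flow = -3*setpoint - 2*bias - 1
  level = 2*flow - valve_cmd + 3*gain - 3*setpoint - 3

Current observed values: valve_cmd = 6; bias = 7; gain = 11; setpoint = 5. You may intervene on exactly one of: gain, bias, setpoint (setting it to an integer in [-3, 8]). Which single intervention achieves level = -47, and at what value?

set bias = 6

Intervening on gain: level = 3*gain - 84. Reaching -47 requires gain = 37/3, not an integer.
Intervening on bias: with other inputs at their observed values, level = -4*bias - 23. Solving for -47 gives bias = 6, within [-3, 8].
Intervening on setpoint: level = -9*setpoint - 6. Reaching -47 requires setpoint = 41/9, not an integer.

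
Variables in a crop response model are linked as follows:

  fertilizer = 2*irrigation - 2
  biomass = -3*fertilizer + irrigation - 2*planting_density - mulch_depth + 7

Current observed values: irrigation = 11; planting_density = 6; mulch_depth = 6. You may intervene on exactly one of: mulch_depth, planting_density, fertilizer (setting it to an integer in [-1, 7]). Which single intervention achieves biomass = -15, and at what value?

Intervening on mulch_depth: biomass = -mulch_depth - 54. Reaching -15 requires mulch_depth = -39, outside [-1, 7].
Intervening on planting_density: biomass = -2*planting_density - 48. Reaching -15 requires planting_density = -33/2, not an integer.
Intervening on fertilizer: with other inputs at their observed values, biomass = -3*fertilizer. Solving for -15 gives fertilizer = 5, within [-1, 7].

set fertilizer = 5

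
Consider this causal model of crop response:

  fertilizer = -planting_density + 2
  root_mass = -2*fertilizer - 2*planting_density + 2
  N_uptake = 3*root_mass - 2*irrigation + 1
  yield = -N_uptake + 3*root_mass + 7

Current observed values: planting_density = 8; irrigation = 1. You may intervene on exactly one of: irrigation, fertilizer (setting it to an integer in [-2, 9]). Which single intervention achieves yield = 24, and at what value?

Intervening on irrigation: with other inputs at their observed values, yield = 2*irrigation + 6. Solving for 24 gives irrigation = 9, within [-2, 9].
Intervening on fertilizer: the paths from fertilizer to yield cancel (net effect zero), leaving yield = 8; 24 is unreachable this way.

set irrigation = 9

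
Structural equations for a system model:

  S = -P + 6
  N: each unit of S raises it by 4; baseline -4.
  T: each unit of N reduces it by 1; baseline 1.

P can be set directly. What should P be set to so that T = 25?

P = 11

Substituting into the N equation gives N = -4*P + 20.
Substituting into the T equation gives T = 4*P - 19.
Solve 4*P - 19 = 25: P = (25 + 19) / 4 = 11.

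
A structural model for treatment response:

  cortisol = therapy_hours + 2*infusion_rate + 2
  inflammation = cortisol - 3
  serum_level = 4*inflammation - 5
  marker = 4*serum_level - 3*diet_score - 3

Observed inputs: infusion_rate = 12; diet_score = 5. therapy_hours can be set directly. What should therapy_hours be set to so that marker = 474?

therapy_hours = 9

Substituting into the cortisol equation gives cortisol = therapy_hours + 26.
inflammation becomes therapy_hours + 23.
Substituting into the serum_level equation gives serum_level = 4*therapy_hours + 87.
So marker = 16*therapy_hours + 330.
Solve 16*therapy_hours + 330 = 474: therapy_hours = (474 - 330) / 16 = 9.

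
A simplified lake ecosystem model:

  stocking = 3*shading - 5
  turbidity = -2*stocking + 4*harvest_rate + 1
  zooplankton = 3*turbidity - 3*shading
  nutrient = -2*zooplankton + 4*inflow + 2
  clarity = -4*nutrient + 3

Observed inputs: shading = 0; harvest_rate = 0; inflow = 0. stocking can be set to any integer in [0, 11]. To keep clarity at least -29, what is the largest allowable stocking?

Intervening on stocking fixes its value directly, overriding its dependence on shading.
Substituting into the turbidity equation gives turbidity = -2*stocking + 1.
This gives zooplankton = -6*stocking + 3.
Substituting into the nutrient equation gives nutrient = 12*stocking - 4.
Substituting into the clarity equation gives clarity = -48*stocking + 19.
Require -48*stocking + 19 ≥ -29, so stocking ≤ 1.
The largest integer in [0, 11] satisfying this is 1.

stocking = 1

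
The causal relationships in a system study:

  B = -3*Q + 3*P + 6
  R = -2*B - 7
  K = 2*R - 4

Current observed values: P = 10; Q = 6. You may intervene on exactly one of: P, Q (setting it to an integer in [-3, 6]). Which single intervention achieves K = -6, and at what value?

set P = 3

Intervening on P: with other inputs at their observed values, K = -12*P + 30. Solving for -6 gives P = 3, within [-3, 6].
Intervening on Q: K = 12*Q - 162. Reaching -6 requires Q = 13, outside [-3, 6].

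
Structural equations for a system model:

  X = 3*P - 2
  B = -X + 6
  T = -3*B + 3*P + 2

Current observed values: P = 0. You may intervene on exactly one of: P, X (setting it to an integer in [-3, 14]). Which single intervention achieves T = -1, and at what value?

set X = 5

Intervening on P: T = 12*P - 22. Reaching -1 requires P = 7/4, not an integer.
Intervening on X: with other inputs at their observed values, T = 3*X - 16. Solving for -1 gives X = 5, within [-3, 14].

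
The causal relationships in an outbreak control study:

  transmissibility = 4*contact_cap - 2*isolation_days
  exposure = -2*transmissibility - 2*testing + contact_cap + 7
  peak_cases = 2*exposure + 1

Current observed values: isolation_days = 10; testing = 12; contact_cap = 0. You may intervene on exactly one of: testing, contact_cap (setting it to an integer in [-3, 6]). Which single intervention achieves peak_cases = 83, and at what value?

set testing = 3

Intervening on testing: with other inputs at their observed values, peak_cases = -4*testing + 95. Solving for 83 gives testing = 3, within [-3, 6].
Intervening on contact_cap: peak_cases = -14*contact_cap + 47. Reaching 83 requires contact_cap = -18/7, not an integer.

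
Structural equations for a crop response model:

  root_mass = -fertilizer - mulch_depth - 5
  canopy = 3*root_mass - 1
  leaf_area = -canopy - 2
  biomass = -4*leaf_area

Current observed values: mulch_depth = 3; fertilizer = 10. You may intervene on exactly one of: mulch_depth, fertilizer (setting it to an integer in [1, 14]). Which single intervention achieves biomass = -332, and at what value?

set mulch_depth = 13

Intervening on mulch_depth: with other inputs at their observed values, biomass = -12*mulch_depth - 176. Solving for -332 gives mulch_depth = 13, within [1, 14].
Intervening on fertilizer: biomass = -12*fertilizer - 92. Reaching -332 requires fertilizer = 20, outside [1, 14].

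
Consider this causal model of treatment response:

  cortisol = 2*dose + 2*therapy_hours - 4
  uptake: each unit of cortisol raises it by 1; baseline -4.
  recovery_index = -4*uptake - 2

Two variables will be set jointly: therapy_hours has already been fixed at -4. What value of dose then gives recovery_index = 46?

dose = 2

With therapy_hours held at -4:
Substituting into the cortisol equation gives cortisol = 2*dose - 12.
Substituting into the uptake equation gives uptake = 2*dose - 16.
Substituting into the recovery_index equation gives recovery_index = -8*dose + 62.
Solve -8*dose + 62 = 46: dose = (46 - 62) / -8 = 2.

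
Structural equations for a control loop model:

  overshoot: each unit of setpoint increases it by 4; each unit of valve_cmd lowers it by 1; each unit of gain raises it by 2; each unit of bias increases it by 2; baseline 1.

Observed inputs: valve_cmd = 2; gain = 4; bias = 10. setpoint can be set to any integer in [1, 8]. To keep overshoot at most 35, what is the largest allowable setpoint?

setpoint = 2

Substituting into the overshoot equation gives overshoot = 4*setpoint + 27.
Require 4*setpoint + 27 ≤ 35, so setpoint ≤ 2.
The largest integer in [1, 8] satisfying this is 2.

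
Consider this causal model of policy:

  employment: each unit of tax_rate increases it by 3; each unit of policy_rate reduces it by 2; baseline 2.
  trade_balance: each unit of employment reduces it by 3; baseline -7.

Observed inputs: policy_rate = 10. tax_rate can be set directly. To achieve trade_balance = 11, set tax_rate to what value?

tax_rate = 4

Substituting into the employment equation gives employment = 3*tax_rate - 18.
Substituting into the trade_balance equation gives trade_balance = -9*tax_rate + 47.
Solve -9*tax_rate + 47 = 11: tax_rate = (11 - 47) / -9 = 4.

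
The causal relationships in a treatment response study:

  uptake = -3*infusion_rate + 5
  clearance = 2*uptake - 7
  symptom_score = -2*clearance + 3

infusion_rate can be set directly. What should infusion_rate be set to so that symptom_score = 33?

Substituting into the clearance equation gives clearance = -6*infusion_rate + 3.
So symptom_score = 12*infusion_rate - 3.
Solve 12*infusion_rate - 3 = 33: infusion_rate = (33 + 3) / 12 = 3.

infusion_rate = 3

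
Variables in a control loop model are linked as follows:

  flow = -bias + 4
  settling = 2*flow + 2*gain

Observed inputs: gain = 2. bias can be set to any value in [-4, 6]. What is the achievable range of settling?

0 to 20

Substituting into the settling equation gives settling = -2*bias + 12.
Linear in bias, so extremes are at the endpoints: bias = -4 gives settling = 20; bias = 6 gives settling = 0.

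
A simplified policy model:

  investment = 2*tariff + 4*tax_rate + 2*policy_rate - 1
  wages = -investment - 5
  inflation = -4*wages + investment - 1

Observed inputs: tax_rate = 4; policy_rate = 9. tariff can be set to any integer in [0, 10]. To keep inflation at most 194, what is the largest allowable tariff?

Substituting into the investment equation gives investment = 2*tariff + 33.
Substituting into the wages equation gives wages = -2*tariff - 38.
So inflation = 10*tariff + 184.
Require 10*tariff + 184 ≤ 194, so tariff ≤ 1.
The largest integer in [0, 10] satisfying this is 1.

tariff = 1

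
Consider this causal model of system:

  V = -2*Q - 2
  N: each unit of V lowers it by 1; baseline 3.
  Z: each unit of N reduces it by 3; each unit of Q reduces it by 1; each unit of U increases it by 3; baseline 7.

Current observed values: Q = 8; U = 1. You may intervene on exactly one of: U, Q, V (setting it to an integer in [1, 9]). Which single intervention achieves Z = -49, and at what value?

Intervening on U: with other inputs at their observed values, Z = 3*U - 64. Solving for -49 gives U = 5, within [1, 9].
Intervening on Q: Z = -7*Q - 5. Reaching -49 requires Q = 44/7, not an integer.
Intervening on V: Z = 3*V - 7. Reaching -49 requires V = -14, outside [1, 9].

set U = 5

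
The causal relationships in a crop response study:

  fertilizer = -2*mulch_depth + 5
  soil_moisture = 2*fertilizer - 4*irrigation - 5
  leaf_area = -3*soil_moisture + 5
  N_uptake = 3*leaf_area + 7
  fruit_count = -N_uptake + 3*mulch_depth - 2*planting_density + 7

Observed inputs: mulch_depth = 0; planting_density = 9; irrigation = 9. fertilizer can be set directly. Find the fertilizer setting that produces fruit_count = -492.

Intervening on fertilizer fixes its value directly, overriding its dependence on mulch_depth.
Substituting into the soil_moisture equation gives soil_moisture = 2*fertilizer - 41.
This gives leaf_area = -6*fertilizer + 128.
Substituting into the N_uptake equation gives N_uptake = -18*fertilizer + 391.
fruit_count becomes 18*fertilizer - 402.
Solve 18*fertilizer - 402 = -492: fertilizer = (-492 + 402) / 18 = -5.

fertilizer = -5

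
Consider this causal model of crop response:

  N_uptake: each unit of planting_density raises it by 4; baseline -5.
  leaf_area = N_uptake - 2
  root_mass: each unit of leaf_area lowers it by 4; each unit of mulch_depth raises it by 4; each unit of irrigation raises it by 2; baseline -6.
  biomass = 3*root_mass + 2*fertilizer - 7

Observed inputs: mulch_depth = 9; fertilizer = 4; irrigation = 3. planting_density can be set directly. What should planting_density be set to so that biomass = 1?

planting_density = 4

Substituting into the leaf_area equation gives leaf_area = 4*planting_density - 7.
Substituting into the root_mass equation gives root_mass = -16*planting_density + 64.
biomass becomes -48*planting_density + 193.
Solve -48*planting_density + 193 = 1: planting_density = (1 - 193) / -48 = 4.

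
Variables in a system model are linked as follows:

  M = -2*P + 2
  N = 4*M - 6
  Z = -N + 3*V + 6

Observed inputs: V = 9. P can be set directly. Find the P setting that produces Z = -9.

P = -5

Substituting into the N equation gives N = -8*P + 2.
Z becomes 8*P + 31.
Solve 8*P + 31 = -9: P = (-9 - 31) / 8 = -5.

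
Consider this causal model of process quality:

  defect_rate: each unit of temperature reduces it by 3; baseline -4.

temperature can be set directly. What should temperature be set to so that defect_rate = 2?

Solve -3*temperature - 4 = 2: temperature = (2 + 4) / -3 = -2.

temperature = -2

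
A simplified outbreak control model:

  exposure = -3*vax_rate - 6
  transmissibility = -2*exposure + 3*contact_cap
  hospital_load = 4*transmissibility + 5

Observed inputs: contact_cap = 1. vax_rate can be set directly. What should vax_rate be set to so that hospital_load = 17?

Substituting into the transmissibility equation gives transmissibility = 6*vax_rate + 15.
Substituting into the hospital_load equation gives hospital_load = 24*vax_rate + 65.
Solve 24*vax_rate + 65 = 17: vax_rate = (17 - 65) / 24 = -2.

vax_rate = -2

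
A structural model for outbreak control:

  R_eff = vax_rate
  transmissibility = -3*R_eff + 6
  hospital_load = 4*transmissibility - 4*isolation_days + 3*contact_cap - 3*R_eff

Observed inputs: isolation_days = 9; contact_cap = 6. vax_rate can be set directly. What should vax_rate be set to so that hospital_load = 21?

vax_rate = -1

Substituting into the transmissibility equation gives transmissibility = -3*vax_rate + 6.
hospital_load becomes -15*vax_rate + 6.
Solve -15*vax_rate + 6 = 21: vax_rate = (21 - 6) / -15 = -1.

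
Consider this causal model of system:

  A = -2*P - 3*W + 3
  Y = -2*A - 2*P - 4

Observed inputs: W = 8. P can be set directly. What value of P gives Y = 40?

Substituting into the A equation gives A = -2*P - 21.
Substituting into the Y equation gives Y = 2*P + 38.
Solve 2*P + 38 = 40: P = (40 - 38) / 2 = 1.

P = 1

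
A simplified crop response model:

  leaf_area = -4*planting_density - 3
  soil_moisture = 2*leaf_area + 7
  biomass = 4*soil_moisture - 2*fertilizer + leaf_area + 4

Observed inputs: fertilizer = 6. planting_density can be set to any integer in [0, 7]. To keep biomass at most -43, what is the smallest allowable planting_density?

planting_density = 1

Substituting into the soil_moisture equation gives soil_moisture = -8*planting_density + 1.
Substituting into the biomass equation gives biomass = -36*planting_density - 7.
Require -36*planting_density - 7 ≤ -43, so planting_density ≥ 1.
The smallest integer in [0, 7] satisfying this is 1.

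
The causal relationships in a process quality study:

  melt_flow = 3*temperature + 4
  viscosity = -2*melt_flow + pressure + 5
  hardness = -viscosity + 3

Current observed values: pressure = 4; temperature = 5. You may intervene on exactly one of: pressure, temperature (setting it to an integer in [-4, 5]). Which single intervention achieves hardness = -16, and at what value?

set temperature = -3

Intervening on pressure: hardness = -pressure + 36. Reaching -16 requires pressure = 52, outside [-4, 5].
Intervening on temperature: with other inputs at their observed values, hardness = 6*temperature + 2. Solving for -16 gives temperature = -3, within [-4, 5].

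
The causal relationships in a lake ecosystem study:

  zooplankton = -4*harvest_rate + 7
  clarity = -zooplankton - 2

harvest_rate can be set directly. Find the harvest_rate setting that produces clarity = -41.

harvest_rate = -8

Substituting into the clarity equation gives clarity = 4*harvest_rate - 9.
Solve 4*harvest_rate - 9 = -41: harvest_rate = (-41 + 9) / 4 = -8.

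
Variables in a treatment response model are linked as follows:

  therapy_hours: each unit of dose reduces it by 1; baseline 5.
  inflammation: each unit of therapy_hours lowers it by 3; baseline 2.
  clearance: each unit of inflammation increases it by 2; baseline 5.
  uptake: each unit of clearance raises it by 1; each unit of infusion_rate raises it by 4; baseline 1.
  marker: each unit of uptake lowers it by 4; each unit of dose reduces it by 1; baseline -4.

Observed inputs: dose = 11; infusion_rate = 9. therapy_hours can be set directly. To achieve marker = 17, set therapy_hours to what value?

Intervening on therapy_hours fixes its value directly, overriding its dependence on dose.
Substituting into the clearance equation gives clearance = -6*therapy_hours + 9.
uptake becomes -6*therapy_hours + 46.
Substituting into the marker equation gives marker = 24*therapy_hours - 199.
Solve 24*therapy_hours - 199 = 17: therapy_hours = (17 + 199) / 24 = 9.

therapy_hours = 9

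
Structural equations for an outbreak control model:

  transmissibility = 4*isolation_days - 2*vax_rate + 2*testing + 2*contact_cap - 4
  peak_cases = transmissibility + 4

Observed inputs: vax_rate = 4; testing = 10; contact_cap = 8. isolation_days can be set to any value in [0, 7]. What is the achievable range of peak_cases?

28 to 56

Substituting into the transmissibility equation gives transmissibility = 4*isolation_days + 24.
Substituting into the peak_cases equation gives peak_cases = 4*isolation_days + 28.
Linear in isolation_days, so extremes are at the endpoints: isolation_days = 0 gives peak_cases = 28; isolation_days = 7 gives peak_cases = 56.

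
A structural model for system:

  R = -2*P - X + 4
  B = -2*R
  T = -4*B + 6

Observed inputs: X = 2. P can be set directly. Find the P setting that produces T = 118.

P = -6

Substituting into the R equation gives R = -2*P + 2.
This gives B = 4*P - 4.
This gives T = -16*P + 22.
Solve -16*P + 22 = 118: P = (118 - 22) / -16 = -6.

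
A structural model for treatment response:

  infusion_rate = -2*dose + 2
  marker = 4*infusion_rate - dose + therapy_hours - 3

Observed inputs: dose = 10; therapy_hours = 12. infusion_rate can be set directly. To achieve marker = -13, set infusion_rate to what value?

Intervening on infusion_rate fixes its value directly, overriding its dependence on dose.
Substituting into the marker equation gives marker = 4*infusion_rate - 1.
Solve 4*infusion_rate - 1 = -13: infusion_rate = (-13 + 1) / 4 = -3.

infusion_rate = -3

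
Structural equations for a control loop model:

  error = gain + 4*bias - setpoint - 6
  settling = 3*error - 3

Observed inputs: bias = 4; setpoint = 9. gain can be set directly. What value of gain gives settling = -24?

Substituting into the error equation gives error = gain + 1.
Substituting into the settling equation gives settling = 3*gain.
Solve 3*gain = -24: gain = -24 / 3 = -8.

gain = -8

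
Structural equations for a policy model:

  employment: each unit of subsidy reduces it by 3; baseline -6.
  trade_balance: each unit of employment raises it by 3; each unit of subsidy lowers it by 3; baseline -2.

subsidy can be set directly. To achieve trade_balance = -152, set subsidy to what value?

Substituting into the trade_balance equation gives trade_balance = -12*subsidy - 20.
Solve -12*subsidy - 20 = -152: subsidy = (-152 + 20) / -12 = 11.

subsidy = 11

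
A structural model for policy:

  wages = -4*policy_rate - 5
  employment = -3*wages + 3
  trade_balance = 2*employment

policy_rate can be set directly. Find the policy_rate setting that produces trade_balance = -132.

policy_rate = -7

Substituting into the employment equation gives employment = 12*policy_rate + 18.
Substituting into the trade_balance equation gives trade_balance = 24*policy_rate + 36.
Solve 24*policy_rate + 36 = -132: policy_rate = (-132 - 36) / 24 = -7.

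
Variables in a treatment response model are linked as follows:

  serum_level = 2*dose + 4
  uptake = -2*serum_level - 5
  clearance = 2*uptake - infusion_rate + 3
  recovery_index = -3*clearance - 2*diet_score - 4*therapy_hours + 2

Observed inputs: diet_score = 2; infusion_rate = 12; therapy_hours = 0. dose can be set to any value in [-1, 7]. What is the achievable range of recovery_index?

79 to 271

Substituting into the uptake equation gives uptake = -4*dose - 13.
This gives clearance = -8*dose - 35.
Substituting into the recovery_index equation gives recovery_index = 24*dose + 103.
Linear in dose, so extremes are at the endpoints: dose = -1 gives recovery_index = 79; dose = 7 gives recovery_index = 271.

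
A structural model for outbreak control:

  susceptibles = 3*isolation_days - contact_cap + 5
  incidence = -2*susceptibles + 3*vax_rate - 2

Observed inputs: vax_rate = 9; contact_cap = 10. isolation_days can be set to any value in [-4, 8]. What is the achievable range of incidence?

-13 to 59

Substituting into the susceptibles equation gives susceptibles = 3*isolation_days - 5.
Substituting into the incidence equation gives incidence = -6*isolation_days + 35.
Linear in isolation_days, so extremes are at the endpoints: isolation_days = -4 gives incidence = 59; isolation_days = 8 gives incidence = -13.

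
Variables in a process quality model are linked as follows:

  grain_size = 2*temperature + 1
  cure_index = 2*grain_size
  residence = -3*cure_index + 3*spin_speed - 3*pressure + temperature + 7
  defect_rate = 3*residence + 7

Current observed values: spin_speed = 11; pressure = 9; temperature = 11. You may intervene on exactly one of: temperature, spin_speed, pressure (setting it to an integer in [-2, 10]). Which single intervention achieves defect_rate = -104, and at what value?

set temperature = 4

Intervening on temperature: with other inputs at their observed values, defect_rate = -33*temperature + 28. Solving for -104 gives temperature = 4, within [-2, 10].
Intervening on spin_speed: defect_rate = 9*spin_speed - 434. Reaching -104 requires spin_speed = 110/3, not an integer.
Intervening on pressure: defect_rate = -9*pressure - 254. Reaching -104 requires pressure = -50/3, not an integer.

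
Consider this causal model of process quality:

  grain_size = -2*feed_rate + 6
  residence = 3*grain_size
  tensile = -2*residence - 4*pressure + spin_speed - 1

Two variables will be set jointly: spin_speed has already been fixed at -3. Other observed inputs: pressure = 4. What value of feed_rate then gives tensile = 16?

With spin_speed held at -3:
Substituting into the residence equation gives residence = -6*feed_rate + 18.
Substituting into the tensile equation gives tensile = 12*feed_rate - 56.
Solve 12*feed_rate - 56 = 16: feed_rate = (16 + 56) / 12 = 6.

feed_rate = 6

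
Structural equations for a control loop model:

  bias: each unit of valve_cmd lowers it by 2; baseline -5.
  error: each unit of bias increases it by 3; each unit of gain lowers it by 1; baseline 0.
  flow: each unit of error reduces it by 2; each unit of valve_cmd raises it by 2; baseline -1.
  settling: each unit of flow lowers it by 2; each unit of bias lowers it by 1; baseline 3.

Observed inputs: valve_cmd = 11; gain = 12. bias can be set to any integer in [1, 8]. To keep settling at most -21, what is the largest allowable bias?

Intervening on bias fixes its value directly, overriding its dependence on valve_cmd.
Substituting into the error equation gives error = 3*bias - 12.
Substituting into the flow equation gives flow = -6*bias + 45.
Substituting into the settling equation gives settling = 11*bias - 87.
Require 11*bias - 87 ≤ -21, so bias ≤ 6.
The largest integer in [1, 8] satisfying this is 6.

bias = 6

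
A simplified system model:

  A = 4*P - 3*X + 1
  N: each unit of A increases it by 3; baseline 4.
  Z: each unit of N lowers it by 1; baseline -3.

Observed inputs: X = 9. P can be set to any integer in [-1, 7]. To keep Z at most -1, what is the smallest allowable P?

P = 6

Substituting into the A equation gives A = 4*P - 26.
Substituting into the N equation gives N = 12*P - 74.
Substituting into the Z equation gives Z = -12*P + 71.
Require -12*P + 71 ≤ -1, so P ≥ 6.
The smallest integer in [-1, 7] satisfying this is 6.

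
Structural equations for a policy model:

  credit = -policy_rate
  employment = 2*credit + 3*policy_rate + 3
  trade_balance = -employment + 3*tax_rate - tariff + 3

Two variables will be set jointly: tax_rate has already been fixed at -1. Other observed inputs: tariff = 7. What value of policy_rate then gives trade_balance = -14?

policy_rate = 4

With tax_rate held at -1:
Substituting into the employment equation gives employment = policy_rate + 3.
So trade_balance = -policy_rate - 10.
Solve -policy_rate - 10 = -14: policy_rate = (-14 + 10) / -1 = 4.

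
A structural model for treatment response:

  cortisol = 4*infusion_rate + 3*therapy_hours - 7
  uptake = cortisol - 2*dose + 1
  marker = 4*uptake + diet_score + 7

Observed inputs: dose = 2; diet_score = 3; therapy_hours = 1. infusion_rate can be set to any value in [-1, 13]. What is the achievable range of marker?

-34 to 190

Substituting into the cortisol equation gives cortisol = 4*infusion_rate - 4.
Substituting into the uptake equation gives uptake = 4*infusion_rate - 7.
Substituting into the marker equation gives marker = 16*infusion_rate - 18.
Linear in infusion_rate, so extremes are at the endpoints: infusion_rate = -1 gives marker = -34; infusion_rate = 13 gives marker = 190.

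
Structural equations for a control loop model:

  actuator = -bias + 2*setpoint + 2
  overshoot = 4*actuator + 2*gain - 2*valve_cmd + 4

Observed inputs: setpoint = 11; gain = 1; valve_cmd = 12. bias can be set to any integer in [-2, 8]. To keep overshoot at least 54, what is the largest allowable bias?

Substituting into the actuator equation gives actuator = -bias + 24.
overshoot becomes -4*bias + 78.
Require -4*bias + 78 ≥ 54, so bias ≤ 6.
The largest integer in [-2, 8] satisfying this is 6.

bias = 6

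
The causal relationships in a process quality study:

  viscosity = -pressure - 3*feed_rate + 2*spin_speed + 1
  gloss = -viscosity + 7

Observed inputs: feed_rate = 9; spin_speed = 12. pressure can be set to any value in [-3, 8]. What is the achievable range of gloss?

6 to 17

Substituting into the viscosity equation gives viscosity = -pressure - 2.
Substituting into the gloss equation gives gloss = pressure + 9.
Linear in pressure, so extremes are at the endpoints: pressure = -3 gives gloss = 6; pressure = 8 gives gloss = 17.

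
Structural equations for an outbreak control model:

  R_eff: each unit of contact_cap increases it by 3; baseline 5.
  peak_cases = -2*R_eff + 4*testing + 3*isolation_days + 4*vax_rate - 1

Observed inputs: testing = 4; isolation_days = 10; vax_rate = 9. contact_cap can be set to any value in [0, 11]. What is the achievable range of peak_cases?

5 to 71

Substituting into the peak_cases equation gives peak_cases = -6*contact_cap + 71.
Linear in contact_cap, so extremes are at the endpoints: contact_cap = 0 gives peak_cases = 71; contact_cap = 11 gives peak_cases = 5.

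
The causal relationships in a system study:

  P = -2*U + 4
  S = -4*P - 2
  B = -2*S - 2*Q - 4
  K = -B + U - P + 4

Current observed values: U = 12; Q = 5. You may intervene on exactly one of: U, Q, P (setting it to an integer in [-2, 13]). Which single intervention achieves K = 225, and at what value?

Intervening on U: with other inputs at their observed values, K = 19*U - 22. Solving for 225 gives U = 13, within [-2, 13].
Intervening on Q: K = 2*Q + 196. Reaching 225 requires Q = 29/2, not an integer.
Intervening on P: K = -9*P + 26. Reaching 225 requires P = -199/9, not an integer.

set U = 13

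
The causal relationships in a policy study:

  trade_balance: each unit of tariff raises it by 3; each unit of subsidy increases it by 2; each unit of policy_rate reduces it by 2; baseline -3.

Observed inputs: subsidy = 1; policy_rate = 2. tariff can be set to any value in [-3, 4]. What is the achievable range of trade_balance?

Substituting into the trade_balance equation gives trade_balance = 3*tariff - 5.
Linear in tariff, so extremes are at the endpoints: tariff = -3 gives trade_balance = -14; tariff = 4 gives trade_balance = 7.

-14 to 7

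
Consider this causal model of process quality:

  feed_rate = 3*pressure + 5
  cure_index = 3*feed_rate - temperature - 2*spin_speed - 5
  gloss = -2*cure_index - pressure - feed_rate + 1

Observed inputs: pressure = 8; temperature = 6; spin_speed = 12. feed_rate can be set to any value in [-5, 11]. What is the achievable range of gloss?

-14 to 98

Intervening on feed_rate fixes its value directly, overriding its dependence on pressure.
Substituting into the cure_index equation gives cure_index = 3*feed_rate - 35.
Substituting into the gloss equation gives gloss = -7*feed_rate + 63.
Linear in feed_rate, so extremes are at the endpoints: feed_rate = -5 gives gloss = 98; feed_rate = 11 gives gloss = -14.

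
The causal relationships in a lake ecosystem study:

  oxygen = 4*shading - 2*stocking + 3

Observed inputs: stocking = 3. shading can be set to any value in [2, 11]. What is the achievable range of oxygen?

5 to 41

Substituting into the oxygen equation gives oxygen = 4*shading - 3.
Linear in shading, so extremes are at the endpoints: shading = 2 gives oxygen = 5; shading = 11 gives oxygen = 41.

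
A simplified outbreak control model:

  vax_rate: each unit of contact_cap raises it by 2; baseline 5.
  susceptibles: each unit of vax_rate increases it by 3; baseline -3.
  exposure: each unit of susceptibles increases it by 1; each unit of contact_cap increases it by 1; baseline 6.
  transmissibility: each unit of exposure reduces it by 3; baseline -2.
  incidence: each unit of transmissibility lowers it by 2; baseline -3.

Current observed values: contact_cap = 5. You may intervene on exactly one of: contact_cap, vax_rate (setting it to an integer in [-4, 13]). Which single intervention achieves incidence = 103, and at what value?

Intervening on contact_cap: incidence = 42*contact_cap + 109. Reaching 103 requires contact_cap = -1/7, not an integer.
Intervening on vax_rate: with other inputs at their observed values, incidence = 18*vax_rate + 49. Solving for 103 gives vax_rate = 3, within [-4, 13].

set vax_rate = 3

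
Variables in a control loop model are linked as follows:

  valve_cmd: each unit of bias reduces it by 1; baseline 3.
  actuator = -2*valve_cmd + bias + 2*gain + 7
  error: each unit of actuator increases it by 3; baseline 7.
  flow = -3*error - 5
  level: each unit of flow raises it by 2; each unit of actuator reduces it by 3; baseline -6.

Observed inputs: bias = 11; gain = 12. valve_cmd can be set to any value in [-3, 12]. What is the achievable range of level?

Intervening on valve_cmd fixes its value directly, overriding its dependence on bias.
Substituting into the actuator equation gives actuator = -2*valve_cmd + 42.
error becomes -6*valve_cmd + 133.
Substituting into the flow equation gives flow = 18*valve_cmd - 404.
So level = 42*valve_cmd - 940.
Linear in valve_cmd, so extremes are at the endpoints: valve_cmd = -3 gives level = -1066; valve_cmd = 12 gives level = -436.

-1066 to -436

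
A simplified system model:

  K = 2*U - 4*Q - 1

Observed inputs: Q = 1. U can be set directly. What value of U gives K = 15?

U = 10

Substituting into the K equation gives K = 2*U - 5.
Solve 2*U - 5 = 15: U = (15 + 5) / 2 = 10.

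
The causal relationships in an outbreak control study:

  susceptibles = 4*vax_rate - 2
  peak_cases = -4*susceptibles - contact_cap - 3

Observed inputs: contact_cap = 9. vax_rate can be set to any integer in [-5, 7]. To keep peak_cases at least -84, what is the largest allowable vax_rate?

Substituting into the peak_cases equation gives peak_cases = -16*vax_rate - 4.
Require -16*vax_rate - 4 ≥ -84, so vax_rate ≤ 5.
The largest integer in [-5, 7] satisfying this is 5.

vax_rate = 5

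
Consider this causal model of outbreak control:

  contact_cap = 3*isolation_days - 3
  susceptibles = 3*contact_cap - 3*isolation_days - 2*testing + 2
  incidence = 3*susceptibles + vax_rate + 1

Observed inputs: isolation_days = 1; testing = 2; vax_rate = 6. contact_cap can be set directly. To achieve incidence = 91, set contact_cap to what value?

contact_cap = 11

Intervening on contact_cap fixes its value directly, overriding its dependence on isolation_days.
Substituting into the susceptibles equation gives susceptibles = 3*contact_cap - 5.
incidence becomes 9*contact_cap - 8.
Solve 9*contact_cap - 8 = 91: contact_cap = (91 + 8) / 9 = 11.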